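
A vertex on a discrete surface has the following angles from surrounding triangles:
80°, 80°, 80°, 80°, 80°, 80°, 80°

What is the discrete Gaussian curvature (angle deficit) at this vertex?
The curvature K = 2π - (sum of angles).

Sum of angles = 560°. K = 360° - 560° = -200° = -10π/9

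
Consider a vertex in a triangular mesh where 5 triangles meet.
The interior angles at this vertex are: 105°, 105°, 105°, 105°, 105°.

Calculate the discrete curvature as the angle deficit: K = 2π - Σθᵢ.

Sum of angles = 525°. K = 360° - 525° = -165°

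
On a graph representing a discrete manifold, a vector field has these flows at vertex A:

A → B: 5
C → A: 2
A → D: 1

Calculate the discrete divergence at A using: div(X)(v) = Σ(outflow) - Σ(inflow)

Divergence = sum of outgoing flows = 5 + (-2) + 1 = 4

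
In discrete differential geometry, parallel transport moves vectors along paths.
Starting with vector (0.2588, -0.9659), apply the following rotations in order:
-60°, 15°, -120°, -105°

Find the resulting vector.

Total rotation: (-60°) + 15° + (-120°) + (-105°) = -270° ≡ 90° (mod 360°). Final vector: (0.9659, 0.2588)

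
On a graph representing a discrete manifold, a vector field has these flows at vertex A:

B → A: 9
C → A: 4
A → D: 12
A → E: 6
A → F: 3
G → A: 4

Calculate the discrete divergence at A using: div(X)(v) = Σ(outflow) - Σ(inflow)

Divergence = sum of outgoing flows = (-9) + (-4) + 12 + 6 + 3 + (-4) = 4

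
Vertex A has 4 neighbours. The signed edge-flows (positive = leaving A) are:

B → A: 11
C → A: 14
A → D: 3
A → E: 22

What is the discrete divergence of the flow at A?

Divergence = sum of outgoing flows = (-11) + (-14) + 3 + 22 = 0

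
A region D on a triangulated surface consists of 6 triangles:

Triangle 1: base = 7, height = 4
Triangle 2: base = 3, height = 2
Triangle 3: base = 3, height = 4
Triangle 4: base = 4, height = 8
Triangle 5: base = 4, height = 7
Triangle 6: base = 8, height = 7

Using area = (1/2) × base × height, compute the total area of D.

(1/2)×7×4 + (1/2)×3×2 + (1/2)×3×4 + (1/2)×4×8 + (1/2)×4×7 + (1/2)×8×7 = 81.0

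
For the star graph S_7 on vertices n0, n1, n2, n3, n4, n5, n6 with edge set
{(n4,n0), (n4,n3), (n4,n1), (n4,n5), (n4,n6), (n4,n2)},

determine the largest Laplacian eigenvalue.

The star S_7 is the complete bipartite graph K_{1,6} (one hub of degree 6, 6 leaves of degree 1). The Laplacian spectrum of K_{p,q} is 0, p (multiplicity q−1), q (multiplicity p−1), p+q. With p = 1, q = 6: 0 once, 1 with multiplicity 5, and 7 once. (Check: trace L = sum of degrees = 12 = 5·1 + 7.)
Laplacian eigenvalues: [0.0, 1.0, 1.0, 1.0, 1.0, 1.0, 7.0]. Largest eigenvalue (spectral radius) = 7.0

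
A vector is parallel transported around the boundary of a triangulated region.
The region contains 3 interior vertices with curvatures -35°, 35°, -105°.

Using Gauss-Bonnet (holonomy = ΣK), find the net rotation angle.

Holonomy = total enclosed curvature = (-35°) + 35° + (-105°) = -105°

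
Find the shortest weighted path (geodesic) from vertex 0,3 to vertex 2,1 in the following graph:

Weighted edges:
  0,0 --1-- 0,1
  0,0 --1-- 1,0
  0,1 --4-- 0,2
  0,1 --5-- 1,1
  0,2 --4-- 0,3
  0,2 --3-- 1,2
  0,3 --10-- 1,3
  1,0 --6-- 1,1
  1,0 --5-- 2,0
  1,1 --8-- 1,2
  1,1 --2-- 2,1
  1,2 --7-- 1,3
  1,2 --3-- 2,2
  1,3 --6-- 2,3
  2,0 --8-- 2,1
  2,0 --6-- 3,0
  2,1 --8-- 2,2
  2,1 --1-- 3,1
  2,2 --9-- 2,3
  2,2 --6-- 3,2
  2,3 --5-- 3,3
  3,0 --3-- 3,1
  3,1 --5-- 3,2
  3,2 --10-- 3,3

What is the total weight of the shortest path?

Shortest path: 0,3 → 0,2 → 0,1 → 1,1 → 2,1, total weight = 15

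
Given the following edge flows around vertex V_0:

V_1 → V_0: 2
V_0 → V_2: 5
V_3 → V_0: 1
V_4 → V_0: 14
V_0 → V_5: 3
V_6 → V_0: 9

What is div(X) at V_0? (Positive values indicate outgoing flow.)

Divergence = sum of outgoing flows = (-2) + 5 + (-1) + (-14) + 3 + (-9) = -18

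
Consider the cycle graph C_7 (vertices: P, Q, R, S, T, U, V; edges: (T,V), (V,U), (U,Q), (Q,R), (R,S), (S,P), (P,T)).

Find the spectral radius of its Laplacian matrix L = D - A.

The cycle graph C_n has Laplacian eigenvalues λ_k = 2 − 2cos(2πk/n), k = 0, 1, …, n−1. Here n = 7:
k=0: 2 − 2cos(0) = 0.0; k=1: 2 − 2cos(2π/7) = 0.753; k=2: 2 − 2cos(4π/7) = 2.445; k=3: 2 − 2cos(6π/7) = 3.8019; k=4: 2 − 2cos(8π/7) = 3.8019; k=5: 2 − 2cos(10π/7) = 2.445; k=6: 2 − 2cos(12π/7) = 0.753.
Laplacian eigenvalues: [0.0, 0.753, 0.753, 2.445, 2.445, 3.8019, 3.8019]. Largest eigenvalue (spectral radius) = 3.8019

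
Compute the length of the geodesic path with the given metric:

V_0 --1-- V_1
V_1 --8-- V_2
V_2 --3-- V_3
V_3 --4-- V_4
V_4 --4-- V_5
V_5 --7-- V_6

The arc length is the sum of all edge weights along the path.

Arc length = 1 + 8 + 3 + 4 + 4 + 7 = 27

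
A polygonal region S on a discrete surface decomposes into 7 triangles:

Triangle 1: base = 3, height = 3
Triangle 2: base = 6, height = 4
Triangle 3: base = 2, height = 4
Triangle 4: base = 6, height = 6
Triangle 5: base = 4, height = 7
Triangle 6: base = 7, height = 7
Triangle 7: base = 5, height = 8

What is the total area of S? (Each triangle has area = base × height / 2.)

(1/2)×3×3 + (1/2)×6×4 + (1/2)×2×4 + (1/2)×6×6 + (1/2)×4×7 + (1/2)×7×7 + (1/2)×5×8 = 97.0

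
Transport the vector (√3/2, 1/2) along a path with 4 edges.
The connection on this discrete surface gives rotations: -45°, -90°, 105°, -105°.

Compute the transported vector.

Total rotation: (-45°) + (-90°) + 105° + (-105°) = -135°. Final vector: (-0.2588, -0.9659)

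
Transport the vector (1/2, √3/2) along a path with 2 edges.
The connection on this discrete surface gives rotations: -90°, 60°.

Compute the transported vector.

Total rotation: (-90°) + 60° = -30°. Final vector: (0.8660, 0.5000)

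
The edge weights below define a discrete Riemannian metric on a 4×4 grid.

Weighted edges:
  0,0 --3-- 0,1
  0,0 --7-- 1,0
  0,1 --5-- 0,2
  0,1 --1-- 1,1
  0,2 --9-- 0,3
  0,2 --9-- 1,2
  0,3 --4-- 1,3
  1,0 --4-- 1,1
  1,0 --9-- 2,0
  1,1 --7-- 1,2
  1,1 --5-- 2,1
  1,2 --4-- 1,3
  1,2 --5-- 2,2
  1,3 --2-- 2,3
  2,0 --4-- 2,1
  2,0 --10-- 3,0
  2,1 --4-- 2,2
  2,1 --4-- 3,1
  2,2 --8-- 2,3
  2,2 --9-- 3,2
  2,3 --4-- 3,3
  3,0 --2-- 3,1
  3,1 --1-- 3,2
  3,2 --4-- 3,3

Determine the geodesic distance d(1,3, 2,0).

Shortest path: 1,3 → 1,2 → 2,2 → 2,1 → 2,0, total weight = 17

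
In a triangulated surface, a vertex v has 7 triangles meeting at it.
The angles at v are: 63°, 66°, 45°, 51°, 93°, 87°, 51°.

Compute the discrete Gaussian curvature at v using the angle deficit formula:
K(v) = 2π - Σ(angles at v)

Sum of angles = 456°. K = 360° - 456° = -96° = -8π/15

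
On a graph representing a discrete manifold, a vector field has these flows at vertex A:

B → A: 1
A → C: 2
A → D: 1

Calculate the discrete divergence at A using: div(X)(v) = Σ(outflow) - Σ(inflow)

Divergence = sum of outgoing flows = (-1) + 2 + 1 = 2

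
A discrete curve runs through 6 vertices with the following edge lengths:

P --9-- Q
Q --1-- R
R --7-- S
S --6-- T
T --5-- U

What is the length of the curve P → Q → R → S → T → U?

Arc length = 9 + 1 + 7 + 6 + 5 = 28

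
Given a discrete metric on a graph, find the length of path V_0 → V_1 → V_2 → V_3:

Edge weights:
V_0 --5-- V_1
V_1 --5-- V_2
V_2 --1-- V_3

Arc length = 5 + 5 + 1 = 11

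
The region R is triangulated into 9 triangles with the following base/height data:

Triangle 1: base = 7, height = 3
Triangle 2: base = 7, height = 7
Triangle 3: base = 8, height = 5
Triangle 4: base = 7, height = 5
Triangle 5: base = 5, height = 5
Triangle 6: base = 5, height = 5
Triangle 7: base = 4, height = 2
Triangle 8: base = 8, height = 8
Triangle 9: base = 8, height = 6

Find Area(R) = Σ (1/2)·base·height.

(1/2)×7×3 + (1/2)×7×7 + (1/2)×8×5 + (1/2)×7×5 + (1/2)×5×5 + (1/2)×5×5 + (1/2)×4×2 + (1/2)×8×8 + (1/2)×8×6 = 157.5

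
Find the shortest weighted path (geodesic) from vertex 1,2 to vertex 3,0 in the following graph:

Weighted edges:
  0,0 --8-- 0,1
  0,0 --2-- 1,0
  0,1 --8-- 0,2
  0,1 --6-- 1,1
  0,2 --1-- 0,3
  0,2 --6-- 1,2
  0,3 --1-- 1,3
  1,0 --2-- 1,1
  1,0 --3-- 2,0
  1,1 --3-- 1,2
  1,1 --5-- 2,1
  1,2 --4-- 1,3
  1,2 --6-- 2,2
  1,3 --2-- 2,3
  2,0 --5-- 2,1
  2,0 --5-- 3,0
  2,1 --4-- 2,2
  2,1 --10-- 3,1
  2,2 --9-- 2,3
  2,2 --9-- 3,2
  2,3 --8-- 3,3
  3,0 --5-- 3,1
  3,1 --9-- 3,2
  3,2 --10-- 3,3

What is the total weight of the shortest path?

Shortest path: 1,2 → 1,1 → 1,0 → 2,0 → 3,0, total weight = 13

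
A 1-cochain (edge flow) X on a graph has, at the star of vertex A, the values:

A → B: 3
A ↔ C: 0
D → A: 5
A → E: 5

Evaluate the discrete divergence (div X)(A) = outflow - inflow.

Divergence = sum of outgoing flows = 3 + 0 + (-5) + 5 = 3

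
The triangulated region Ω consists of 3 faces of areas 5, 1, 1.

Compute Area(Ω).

5 + 1 + 1 = 7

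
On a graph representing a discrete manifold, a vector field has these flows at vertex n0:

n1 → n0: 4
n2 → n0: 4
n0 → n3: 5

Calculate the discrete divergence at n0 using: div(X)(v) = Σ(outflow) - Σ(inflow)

Divergence = sum of outgoing flows = (-4) + (-4) + 5 = -3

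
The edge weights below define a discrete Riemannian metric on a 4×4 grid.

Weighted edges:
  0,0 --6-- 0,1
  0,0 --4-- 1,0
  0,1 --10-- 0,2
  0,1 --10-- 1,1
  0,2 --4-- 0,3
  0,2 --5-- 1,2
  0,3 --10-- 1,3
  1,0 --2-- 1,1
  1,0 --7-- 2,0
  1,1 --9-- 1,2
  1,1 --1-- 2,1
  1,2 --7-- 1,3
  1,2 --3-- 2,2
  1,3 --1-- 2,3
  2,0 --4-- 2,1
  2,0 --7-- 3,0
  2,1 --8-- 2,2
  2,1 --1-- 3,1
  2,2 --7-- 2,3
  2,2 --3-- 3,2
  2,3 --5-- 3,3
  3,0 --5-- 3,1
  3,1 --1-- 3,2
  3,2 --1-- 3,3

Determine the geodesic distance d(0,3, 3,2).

Shortest path: 0,3 → 0,2 → 1,2 → 2,2 → 3,2, total weight = 15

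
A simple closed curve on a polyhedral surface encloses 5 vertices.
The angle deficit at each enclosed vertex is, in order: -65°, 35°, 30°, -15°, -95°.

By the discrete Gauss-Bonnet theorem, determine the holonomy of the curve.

Holonomy = total enclosed curvature = (-65°) + 35° + 30° + (-15°) + (-95°) = -110°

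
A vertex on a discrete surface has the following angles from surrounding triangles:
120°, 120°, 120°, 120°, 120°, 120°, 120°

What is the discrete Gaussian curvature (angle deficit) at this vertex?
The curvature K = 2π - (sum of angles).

Sum of angles = 840°. K = 360° - 840° = -480°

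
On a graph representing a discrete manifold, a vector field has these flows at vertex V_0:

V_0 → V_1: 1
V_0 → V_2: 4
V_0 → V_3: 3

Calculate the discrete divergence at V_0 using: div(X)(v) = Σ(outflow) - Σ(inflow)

Divergence = sum of outgoing flows = 1 + 4 + 3 = 8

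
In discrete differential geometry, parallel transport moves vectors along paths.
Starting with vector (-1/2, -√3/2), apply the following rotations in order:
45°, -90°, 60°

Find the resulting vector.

Total rotation: 45° + (-90°) + 60° = 15°. Final vector: (-0.2588, -0.9659)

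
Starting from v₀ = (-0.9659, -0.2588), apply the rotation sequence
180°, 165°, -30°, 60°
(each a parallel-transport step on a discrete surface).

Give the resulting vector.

Total rotation: 180° + 165° + (-30°) + 60° = 375° ≡ 15° (mod 360°). Final vector: (-0.8660, -0.5000)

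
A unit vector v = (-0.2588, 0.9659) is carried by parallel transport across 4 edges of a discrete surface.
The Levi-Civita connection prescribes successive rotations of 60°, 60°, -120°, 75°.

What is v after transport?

Total rotation: 60° + 60° + (-120°) + 75° = 75°. Final vector: (-1, 0)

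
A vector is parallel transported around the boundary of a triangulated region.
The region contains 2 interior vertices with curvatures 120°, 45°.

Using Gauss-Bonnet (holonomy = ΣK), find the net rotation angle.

Holonomy = total enclosed curvature = 120° + 45° = 165°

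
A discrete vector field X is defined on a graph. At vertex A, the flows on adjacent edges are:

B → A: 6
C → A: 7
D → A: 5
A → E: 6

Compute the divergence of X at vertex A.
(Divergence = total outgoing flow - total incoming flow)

Divergence = sum of outgoing flows = (-6) + (-7) + (-5) + 6 = -12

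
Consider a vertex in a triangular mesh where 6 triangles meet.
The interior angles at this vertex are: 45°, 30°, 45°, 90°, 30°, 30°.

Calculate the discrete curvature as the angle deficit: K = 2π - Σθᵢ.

Sum of angles = 270°. K = 360° - 270° = 90°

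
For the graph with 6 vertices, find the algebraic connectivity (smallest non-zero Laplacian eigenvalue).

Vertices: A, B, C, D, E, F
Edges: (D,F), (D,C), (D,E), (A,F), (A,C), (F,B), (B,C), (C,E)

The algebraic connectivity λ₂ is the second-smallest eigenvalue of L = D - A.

Degrees: deg(A) = 2, deg(B) = 2, deg(C) = 4, deg(D) = 3, deg(E) = 2, deg(F) = 3.
L = D − A with rows/columns ordered (A, B, C, D, E, F):
  [ 2,  0, -1,  0,  0, -1]
  [ 0,  2, -1,  0,  0, -1]
  [-1, -1,  4, -1, -1,  0]
  [ 0,  0, -1,  3, -1, -1]
  [ 0,  0, -1, -1,  2,  0]
  [-1, -1,  0, -1,  0,  3]
Characteristic polynomial: det(λI − L) = λ(λ² − 7λ + 8)(λ − 2)(λ − 3)(λ − 4).
Roots: λ = 0; (λ² − 7λ + 8) = 0 ⇒ λ = (7 ± √17)/2 ≈ 1.4384, 5.5616; (λ − 2) = 0 ⇒ λ = 2; (λ − 3) = 0 ⇒ λ = 3; (λ − 4) = 0 ⇒ λ = 4.
(Check: the roots sum (with multiplicity) to 16, matching trace L = Σdeg = 2·8 = 16.)
Laplacian eigenvalues: [0.0, 1.4384, 2.0, 3.0, 4.0, 5.5616]. Algebraic connectivity (smallest non-zero eigenvalue) = 1.4384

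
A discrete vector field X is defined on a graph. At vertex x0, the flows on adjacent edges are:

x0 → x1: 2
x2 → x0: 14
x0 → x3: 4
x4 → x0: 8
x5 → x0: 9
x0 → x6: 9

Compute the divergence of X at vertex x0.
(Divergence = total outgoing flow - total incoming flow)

Divergence = sum of outgoing flows = 2 + (-14) + 4 + (-8) + (-9) + 9 = -16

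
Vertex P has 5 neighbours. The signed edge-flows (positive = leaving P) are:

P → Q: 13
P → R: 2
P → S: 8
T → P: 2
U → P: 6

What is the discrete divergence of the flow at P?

Divergence = sum of outgoing flows = 13 + 2 + 8 + (-2) + (-6) = 15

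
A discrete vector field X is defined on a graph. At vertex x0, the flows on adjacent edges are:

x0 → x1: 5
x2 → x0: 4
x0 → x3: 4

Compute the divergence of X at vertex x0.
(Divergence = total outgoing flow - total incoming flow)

Divergence = sum of outgoing flows = 5 + (-4) + 4 = 5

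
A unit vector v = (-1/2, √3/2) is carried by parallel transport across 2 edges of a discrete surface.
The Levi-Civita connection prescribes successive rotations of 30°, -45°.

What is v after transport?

Total rotation: 30° + (-45°) = -15°. Final vector: (-0.2588, 0.9659)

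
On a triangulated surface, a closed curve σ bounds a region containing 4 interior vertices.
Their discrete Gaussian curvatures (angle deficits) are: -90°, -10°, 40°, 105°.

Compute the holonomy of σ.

Holonomy = total enclosed curvature = (-90°) + (-10°) + 40° + 105° = 45°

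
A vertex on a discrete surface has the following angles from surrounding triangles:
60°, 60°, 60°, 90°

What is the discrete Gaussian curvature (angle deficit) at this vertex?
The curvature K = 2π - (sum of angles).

Sum of angles = 270°. K = 360° - 270° = 90°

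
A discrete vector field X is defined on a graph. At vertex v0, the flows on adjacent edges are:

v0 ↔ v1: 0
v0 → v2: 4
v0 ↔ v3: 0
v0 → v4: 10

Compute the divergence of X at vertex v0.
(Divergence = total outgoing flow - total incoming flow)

Divergence = sum of outgoing flows = 0 + 4 + 0 + 10 = 14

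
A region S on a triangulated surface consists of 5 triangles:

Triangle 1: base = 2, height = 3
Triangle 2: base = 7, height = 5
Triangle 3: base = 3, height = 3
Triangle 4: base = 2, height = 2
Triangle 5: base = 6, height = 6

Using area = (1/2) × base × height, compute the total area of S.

(1/2)×2×3 + (1/2)×7×5 + (1/2)×3×3 + (1/2)×2×2 + (1/2)×6×6 = 45.0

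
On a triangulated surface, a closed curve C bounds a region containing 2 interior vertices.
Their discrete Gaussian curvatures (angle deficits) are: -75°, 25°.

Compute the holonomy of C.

Holonomy = total enclosed curvature = (-75°) + 25° = -50°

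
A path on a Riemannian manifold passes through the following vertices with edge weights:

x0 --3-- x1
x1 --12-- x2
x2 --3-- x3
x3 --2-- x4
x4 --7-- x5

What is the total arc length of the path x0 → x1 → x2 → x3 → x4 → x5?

Arc length = 3 + 12 + 3 + 2 + 7 = 27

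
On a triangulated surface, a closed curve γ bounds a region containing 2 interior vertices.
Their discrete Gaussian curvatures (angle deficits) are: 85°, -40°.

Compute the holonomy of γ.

Holonomy = total enclosed curvature = 85° + (-40°) = 45°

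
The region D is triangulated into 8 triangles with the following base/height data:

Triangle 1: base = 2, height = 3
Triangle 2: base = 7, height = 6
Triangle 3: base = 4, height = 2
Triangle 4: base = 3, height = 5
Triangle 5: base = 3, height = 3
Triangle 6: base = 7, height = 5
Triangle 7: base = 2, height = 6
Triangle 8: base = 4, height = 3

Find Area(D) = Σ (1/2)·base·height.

(1/2)×2×3 + (1/2)×7×6 + (1/2)×4×2 + (1/2)×3×5 + (1/2)×3×3 + (1/2)×7×5 + (1/2)×2×6 + (1/2)×4×3 = 69.5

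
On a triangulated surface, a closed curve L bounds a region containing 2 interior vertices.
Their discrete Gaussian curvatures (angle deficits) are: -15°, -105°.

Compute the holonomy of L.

Holonomy = total enclosed curvature = (-15°) + (-105°) = -120°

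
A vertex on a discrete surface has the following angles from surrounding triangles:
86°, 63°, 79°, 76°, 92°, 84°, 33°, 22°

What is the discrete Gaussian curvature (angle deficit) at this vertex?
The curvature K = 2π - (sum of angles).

Sum of angles = 535°. K = 360° - 535° = -175° = -35π/36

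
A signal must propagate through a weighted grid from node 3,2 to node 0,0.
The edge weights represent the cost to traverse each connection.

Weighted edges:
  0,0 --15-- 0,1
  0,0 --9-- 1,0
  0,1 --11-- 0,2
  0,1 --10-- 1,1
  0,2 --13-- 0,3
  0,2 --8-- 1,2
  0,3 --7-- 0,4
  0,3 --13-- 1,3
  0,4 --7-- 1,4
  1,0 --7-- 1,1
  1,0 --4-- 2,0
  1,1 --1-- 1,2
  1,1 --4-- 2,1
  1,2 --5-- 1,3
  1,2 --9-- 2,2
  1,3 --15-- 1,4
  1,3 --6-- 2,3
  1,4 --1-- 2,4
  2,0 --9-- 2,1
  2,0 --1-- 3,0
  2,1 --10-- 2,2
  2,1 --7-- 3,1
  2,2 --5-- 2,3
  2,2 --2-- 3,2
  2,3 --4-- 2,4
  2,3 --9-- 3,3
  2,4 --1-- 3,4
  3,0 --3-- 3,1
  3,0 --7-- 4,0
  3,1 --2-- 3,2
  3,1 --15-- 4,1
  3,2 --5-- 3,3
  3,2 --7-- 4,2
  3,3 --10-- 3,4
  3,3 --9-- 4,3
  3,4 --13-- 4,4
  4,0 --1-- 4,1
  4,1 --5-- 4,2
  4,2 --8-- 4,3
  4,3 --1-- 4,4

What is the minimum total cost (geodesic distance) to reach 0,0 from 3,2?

Shortest path: 3,2 → 3,1 → 3,0 → 2,0 → 1,0 → 0,0, total weight = 19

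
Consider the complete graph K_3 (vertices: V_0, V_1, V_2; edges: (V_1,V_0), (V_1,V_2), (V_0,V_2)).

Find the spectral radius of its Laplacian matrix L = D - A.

For the complete graph K_n, L = nI − J (J = all-ones matrix). J has eigenvalues n (once, eigenvector 𝟙) and 0 (multiplicity n−1), so L has eigenvalues 0 (once) and n (multiplicity n−1). Here n = 3: eigenvalue 0 once and 3 with multiplicity 2.
Laplacian eigenvalues: [0.0, 3.0, 3.0]. Largest eigenvalue (spectral radius) = 3.0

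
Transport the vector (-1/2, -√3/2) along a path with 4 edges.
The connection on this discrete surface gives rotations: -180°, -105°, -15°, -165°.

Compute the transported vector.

Total rotation: (-180°) + (-105°) + (-15°) + (-165°) = -465° ≡ -105° (mod 360°). Final vector: (-0.7071, 0.7071)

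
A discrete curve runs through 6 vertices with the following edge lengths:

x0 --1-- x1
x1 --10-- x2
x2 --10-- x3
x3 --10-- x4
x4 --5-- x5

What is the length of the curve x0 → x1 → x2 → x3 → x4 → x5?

Arc length = 1 + 10 + 10 + 10 + 5 = 36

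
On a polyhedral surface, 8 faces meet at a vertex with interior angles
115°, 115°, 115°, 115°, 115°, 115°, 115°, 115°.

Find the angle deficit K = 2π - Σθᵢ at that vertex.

Sum of angles = 920°. K = 360° - 920° = -560°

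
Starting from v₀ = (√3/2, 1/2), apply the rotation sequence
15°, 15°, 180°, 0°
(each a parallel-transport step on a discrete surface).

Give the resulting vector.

Total rotation: 15° + 15° + 180° + 0° = 210° ≡ -150° (mod 360°). Final vector: (-0.5000, -0.8660)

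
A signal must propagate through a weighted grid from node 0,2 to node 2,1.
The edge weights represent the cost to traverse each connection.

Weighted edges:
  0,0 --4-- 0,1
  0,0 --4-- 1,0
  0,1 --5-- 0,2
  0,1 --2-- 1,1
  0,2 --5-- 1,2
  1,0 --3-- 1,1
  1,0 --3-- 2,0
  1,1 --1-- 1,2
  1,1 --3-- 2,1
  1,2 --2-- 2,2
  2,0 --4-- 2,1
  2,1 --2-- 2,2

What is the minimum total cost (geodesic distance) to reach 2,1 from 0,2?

Shortest path: 0,2 → 1,2 → 1,1 → 2,1, total weight = 9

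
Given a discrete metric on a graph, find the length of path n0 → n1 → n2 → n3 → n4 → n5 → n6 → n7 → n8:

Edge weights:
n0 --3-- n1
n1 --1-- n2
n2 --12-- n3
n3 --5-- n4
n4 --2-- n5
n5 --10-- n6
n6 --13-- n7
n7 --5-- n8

Arc length = 3 + 1 + 12 + 5 + 2 + 10 + 13 + 5 = 51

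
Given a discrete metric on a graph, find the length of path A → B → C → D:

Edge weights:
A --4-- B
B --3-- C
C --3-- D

Arc length = 4 + 3 + 3 = 10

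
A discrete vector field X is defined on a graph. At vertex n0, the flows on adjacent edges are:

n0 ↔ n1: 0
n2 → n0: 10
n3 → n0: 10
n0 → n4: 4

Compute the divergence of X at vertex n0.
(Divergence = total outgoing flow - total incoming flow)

Divergence = sum of outgoing flows = 0 + (-10) + (-10) + 4 = -16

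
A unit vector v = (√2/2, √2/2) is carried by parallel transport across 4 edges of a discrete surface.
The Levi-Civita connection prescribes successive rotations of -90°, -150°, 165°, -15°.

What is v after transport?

Total rotation: (-90°) + (-150°) + 165° + (-15°) = -90°. Final vector: (0.7071, -0.7071)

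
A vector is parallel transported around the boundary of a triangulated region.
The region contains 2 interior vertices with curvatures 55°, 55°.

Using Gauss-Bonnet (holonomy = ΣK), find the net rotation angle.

Holonomy = total enclosed curvature = 55° + 55° = 110°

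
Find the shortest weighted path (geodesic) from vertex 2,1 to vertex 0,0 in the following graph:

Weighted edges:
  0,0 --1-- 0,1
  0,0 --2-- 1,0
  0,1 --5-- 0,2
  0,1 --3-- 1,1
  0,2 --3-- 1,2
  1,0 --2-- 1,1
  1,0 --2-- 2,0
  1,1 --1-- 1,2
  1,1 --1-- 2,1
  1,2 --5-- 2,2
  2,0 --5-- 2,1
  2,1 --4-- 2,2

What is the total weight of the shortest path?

Shortest path: 2,1 → 1,1 → 1,0 → 0,0, total weight = 5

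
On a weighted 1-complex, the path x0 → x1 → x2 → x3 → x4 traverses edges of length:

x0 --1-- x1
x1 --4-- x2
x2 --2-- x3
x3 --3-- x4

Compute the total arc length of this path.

Arc length = 1 + 4 + 2 + 3 = 10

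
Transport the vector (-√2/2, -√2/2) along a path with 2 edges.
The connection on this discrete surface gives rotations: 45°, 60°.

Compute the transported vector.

Total rotation: 45° + 60° = 105°. Final vector: (0.8660, -0.5000)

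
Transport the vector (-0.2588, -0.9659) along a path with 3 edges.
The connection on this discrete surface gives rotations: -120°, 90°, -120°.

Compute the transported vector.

Total rotation: (-120°) + 90° + (-120°) = -150°. Final vector: (-0.2588, 0.9659)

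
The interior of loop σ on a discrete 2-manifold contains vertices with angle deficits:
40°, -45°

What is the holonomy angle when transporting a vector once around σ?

Holonomy = total enclosed curvature = 40° + (-45°) = -5°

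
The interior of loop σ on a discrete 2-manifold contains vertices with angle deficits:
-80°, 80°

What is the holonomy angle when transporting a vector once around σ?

Holonomy = total enclosed curvature = (-80°) + 80° = 0°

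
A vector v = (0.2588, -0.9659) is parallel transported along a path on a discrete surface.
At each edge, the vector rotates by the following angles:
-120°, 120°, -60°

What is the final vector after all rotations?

Total rotation: (-120°) + 120° + (-60°) = -60°. Final vector: (-0.7071, -0.7071)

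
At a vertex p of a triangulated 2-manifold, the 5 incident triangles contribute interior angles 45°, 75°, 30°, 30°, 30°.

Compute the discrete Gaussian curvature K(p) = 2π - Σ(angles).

Sum of angles = 210°. K = 360° - 210° = 150°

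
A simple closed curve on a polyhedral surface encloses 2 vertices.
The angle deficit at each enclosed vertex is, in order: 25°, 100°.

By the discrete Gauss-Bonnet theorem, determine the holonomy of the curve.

Holonomy = total enclosed curvature = 25° + 100° = 125°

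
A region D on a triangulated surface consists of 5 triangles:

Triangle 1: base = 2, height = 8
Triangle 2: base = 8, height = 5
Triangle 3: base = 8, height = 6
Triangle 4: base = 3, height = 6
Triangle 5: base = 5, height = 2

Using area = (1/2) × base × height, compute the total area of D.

(1/2)×2×8 + (1/2)×8×5 + (1/2)×8×6 + (1/2)×3×6 + (1/2)×5×2 = 66.0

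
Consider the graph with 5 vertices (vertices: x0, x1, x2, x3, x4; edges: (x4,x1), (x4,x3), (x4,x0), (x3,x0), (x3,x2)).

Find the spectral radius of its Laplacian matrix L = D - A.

Degrees: deg(x0) = 2, deg(x1) = 1, deg(x2) = 1, deg(x3) = 3, deg(x4) = 3.
L = D − A with rows/columns ordered (x0, x1, x2, x3, x4):
  [ 2,  0,  0, -1, -1]
  [ 0,  1,  0,  0, -1]
  [ 0,  0,  1, -1,  0]
  [-1,  0, -1,  3, -1]
  [-1, -1,  0, -1,  3]
Characteristic polynomial: det(λI − L) = λ(λ² − 5λ + 3)(λ² − 5λ + 5).
Roots: λ = 0; (λ² − 5λ + 3) = 0 ⇒ λ = (5 ± √13)/2 ≈ 0.6972, 4.3028; (λ² − 5λ + 5) = 0 ⇒ λ = (5 ± √5)/2 ≈ 1.382, 3.618.
(Check: the roots sum (with multiplicity) to 10, matching trace L = Σdeg = 2·5 = 10.)
Laplacian eigenvalues: [0.0, 0.6972, 1.382, 3.618, 4.3028]. Largest eigenvalue (spectral radius) = 4.3028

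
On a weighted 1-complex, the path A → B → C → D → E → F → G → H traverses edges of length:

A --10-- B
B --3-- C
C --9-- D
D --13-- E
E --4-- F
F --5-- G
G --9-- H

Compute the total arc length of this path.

Arc length = 10 + 3 + 9 + 13 + 4 + 5 + 9 = 53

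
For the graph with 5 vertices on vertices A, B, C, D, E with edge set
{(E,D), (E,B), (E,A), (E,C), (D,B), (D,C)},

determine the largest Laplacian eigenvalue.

Degrees: deg(A) = 1, deg(B) = 2, deg(C) = 2, deg(D) = 3, deg(E) = 4.
L = D − A with rows/columns ordered (A, B, C, D, E):
  [ 1,  0,  0,  0, -1]
  [ 0,  2,  0, -1, -1]
  [ 0,  0,  2, -1, -1]
  [ 0, -1, -1,  3, -1]
  [-1, -1, -1, -1,  4]
Characteristic polynomial: det(λI − L) = λ(λ − 1)(λ − 2)(λ − 4)(λ − 5).
Roots: λ = 0; (λ − 1) = 0 ⇒ λ = 1; (λ − 2) = 0 ⇒ λ = 2; (λ − 4) = 0 ⇒ λ = 4; (λ − 5) = 0 ⇒ λ = 5.
(Check: the roots sum (with multiplicity) to 12, matching trace L = Σdeg = 2·6 = 12.)
Laplacian eigenvalues: [0.0, 1.0, 2.0, 4.0, 5.0]. Largest eigenvalue (spectral radius) = 5.0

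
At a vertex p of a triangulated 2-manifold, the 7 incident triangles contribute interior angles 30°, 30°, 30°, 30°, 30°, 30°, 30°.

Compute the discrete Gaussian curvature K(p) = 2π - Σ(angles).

Sum of angles = 210°. K = 360° - 210° = 150° = 5π/6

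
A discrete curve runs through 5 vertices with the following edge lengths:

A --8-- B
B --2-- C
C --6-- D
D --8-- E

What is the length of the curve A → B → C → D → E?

Arc length = 8 + 2 + 6 + 8 = 24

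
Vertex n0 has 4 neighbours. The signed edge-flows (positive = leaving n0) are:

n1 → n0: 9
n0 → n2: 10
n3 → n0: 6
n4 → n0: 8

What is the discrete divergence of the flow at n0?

Divergence = sum of outgoing flows = (-9) + 10 + (-6) + (-8) = -13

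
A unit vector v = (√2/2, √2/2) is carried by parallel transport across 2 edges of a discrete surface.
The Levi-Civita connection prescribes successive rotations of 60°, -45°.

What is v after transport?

Total rotation: 60° + (-45°) = 15°. Final vector: (0.5000, 0.8660)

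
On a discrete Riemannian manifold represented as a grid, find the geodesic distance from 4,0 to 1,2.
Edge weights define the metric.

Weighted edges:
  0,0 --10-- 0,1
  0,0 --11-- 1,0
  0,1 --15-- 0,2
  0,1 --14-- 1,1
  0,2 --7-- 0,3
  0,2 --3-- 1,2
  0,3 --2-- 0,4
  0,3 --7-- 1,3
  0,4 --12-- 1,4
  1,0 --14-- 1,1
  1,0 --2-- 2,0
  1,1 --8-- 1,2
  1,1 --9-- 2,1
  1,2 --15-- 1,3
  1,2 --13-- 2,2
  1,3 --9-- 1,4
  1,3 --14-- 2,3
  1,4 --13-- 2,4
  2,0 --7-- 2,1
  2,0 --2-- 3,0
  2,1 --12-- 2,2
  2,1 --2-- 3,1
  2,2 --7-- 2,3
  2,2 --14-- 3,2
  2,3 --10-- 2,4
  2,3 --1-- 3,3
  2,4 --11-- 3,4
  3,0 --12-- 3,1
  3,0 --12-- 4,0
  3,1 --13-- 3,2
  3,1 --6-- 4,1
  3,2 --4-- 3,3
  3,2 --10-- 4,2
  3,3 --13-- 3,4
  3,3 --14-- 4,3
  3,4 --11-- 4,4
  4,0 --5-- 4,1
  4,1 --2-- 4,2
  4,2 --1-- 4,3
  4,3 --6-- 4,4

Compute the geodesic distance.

Shortest path: 4,0 → 4,1 → 3,1 → 2,1 → 1,1 → 1,2, total weight = 30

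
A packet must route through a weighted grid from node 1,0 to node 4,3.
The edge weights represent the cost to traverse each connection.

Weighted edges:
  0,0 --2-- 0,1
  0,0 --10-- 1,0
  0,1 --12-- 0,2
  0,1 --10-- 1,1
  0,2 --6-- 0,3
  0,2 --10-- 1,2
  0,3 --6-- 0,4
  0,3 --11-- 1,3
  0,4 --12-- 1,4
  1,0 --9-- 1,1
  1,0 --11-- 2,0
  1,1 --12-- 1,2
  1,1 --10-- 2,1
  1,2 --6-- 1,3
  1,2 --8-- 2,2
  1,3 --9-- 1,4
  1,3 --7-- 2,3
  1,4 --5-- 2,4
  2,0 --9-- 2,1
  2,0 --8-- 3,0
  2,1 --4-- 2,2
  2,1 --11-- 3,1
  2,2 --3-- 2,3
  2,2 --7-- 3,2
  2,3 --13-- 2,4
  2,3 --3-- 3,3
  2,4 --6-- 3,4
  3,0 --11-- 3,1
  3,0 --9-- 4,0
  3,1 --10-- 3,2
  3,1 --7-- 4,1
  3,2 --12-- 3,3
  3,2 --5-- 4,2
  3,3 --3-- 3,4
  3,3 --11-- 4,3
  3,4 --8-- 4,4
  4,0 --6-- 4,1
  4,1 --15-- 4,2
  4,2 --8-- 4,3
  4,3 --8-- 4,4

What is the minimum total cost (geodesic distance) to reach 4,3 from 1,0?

Shortest path: 1,0 → 1,1 → 2,1 → 2,2 → 2,3 → 3,3 → 4,3, total weight = 40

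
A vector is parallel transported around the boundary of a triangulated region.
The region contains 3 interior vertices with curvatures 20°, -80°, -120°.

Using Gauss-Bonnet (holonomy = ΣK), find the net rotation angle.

Holonomy = total enclosed curvature = 20° + (-80°) + (-120°) = -180°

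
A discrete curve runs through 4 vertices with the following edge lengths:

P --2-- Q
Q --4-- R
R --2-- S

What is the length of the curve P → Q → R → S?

Arc length = 2 + 4 + 2 = 8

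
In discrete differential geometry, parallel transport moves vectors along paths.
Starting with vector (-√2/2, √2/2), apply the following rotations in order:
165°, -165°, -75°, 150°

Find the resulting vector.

Total rotation: 165° + (-165°) + (-75°) + 150° = 75°. Final vector: (-0.8660, -0.5000)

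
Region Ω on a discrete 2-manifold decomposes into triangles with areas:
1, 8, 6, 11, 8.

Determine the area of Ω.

1 + 8 + 6 + 11 + 8 = 34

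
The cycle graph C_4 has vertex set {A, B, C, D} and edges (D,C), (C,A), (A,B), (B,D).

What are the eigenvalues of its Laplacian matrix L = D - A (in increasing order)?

The cycle graph C_n has Laplacian eigenvalues λ_k = 2 − 2cos(2πk/n), k = 0, 1, …, n−1. Here n = 4:
k=0: 2 − 2cos(0) = 0.0; k=1: 2 − 2cos(π/2) = 2.0; k=2: 2 − 2cos(π) = 4.0; k=3: 2 − 2cos(3π/2) = 2.0.
Laplacian eigenvalues (increasing order): [0.0, 2.0, 2.0, 4.0]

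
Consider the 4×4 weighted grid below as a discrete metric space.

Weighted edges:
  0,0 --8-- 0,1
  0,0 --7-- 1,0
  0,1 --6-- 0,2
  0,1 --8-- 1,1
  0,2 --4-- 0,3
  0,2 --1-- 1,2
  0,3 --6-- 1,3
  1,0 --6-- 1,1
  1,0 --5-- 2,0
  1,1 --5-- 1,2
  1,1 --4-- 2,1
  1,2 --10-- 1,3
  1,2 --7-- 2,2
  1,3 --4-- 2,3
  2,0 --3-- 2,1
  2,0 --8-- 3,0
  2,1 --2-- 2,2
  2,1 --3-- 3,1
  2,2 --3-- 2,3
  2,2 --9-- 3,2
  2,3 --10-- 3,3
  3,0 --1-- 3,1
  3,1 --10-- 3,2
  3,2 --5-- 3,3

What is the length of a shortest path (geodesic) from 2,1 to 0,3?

Shortest path: 2,1 → 2,2 → 1,2 → 0,2 → 0,3, total weight = 14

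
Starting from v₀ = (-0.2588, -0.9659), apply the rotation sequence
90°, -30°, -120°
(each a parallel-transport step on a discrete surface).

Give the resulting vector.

Total rotation: 90° + (-30°) + (-120°) = -60°. Final vector: (-0.9659, -0.2588)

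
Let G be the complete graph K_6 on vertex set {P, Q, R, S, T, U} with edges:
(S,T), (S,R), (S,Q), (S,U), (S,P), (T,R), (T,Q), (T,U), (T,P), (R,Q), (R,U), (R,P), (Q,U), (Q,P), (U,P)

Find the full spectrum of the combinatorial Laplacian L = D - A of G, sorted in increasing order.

For the complete graph K_n, L = nI − J (J = all-ones matrix). J has eigenvalues n (once, eigenvector 𝟙) and 0 (multiplicity n−1), so L has eigenvalues 0 (once) and n (multiplicity n−1). Here n = 6: eigenvalue 0 once and 6 with multiplicity 5.
Laplacian eigenvalues (increasing order): [0.0, 6.0, 6.0, 6.0, 6.0, 6.0]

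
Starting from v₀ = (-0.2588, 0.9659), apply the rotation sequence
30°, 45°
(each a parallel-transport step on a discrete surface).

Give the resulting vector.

Total rotation: 30° + 45° = 75°. Final vector: (-1, 0)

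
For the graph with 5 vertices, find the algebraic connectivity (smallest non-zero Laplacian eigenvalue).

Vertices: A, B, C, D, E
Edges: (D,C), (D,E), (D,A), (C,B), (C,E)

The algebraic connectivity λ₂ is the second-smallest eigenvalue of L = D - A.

Degrees: deg(A) = 1, deg(B) = 1, deg(C) = 3, deg(D) = 3, deg(E) = 2.
L = D − A with rows/columns ordered (A, B, C, D, E):
  [ 1,  0,  0, -1,  0]
  [ 0,  1, -1,  0,  0]
  [ 0, -1,  3, -1, -1]
  [-1,  0, -1,  3, -1]
  [ 0,  0, -1, -1,  2]
Characteristic polynomial: det(λI − L) = λ(λ² − 5λ + 3)(λ² − 5λ + 5).
Roots: λ = 0; (λ² − 5λ + 3) = 0 ⇒ λ = (5 ± √13)/2 ≈ 0.6972, 4.3028; (λ² − 5λ + 5) = 0 ⇒ λ = (5 ± √5)/2 ≈ 1.382, 3.618.
(Check: the roots sum (with multiplicity) to 10, matching trace L = Σdeg = 2·5 = 10.)
Laplacian eigenvalues: [0.0, 0.6972, 1.382, 3.618, 4.3028]. Algebraic connectivity (smallest non-zero eigenvalue) = 0.6972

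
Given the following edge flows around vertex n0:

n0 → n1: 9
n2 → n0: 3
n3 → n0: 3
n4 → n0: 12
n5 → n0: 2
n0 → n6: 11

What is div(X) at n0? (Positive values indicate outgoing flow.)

Divergence = sum of outgoing flows = 9 + (-3) + (-3) + (-12) + (-2) + 11 = 0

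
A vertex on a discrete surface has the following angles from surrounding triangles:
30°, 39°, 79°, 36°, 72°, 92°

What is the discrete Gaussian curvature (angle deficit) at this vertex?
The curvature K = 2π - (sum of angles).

Sum of angles = 348°. K = 360° - 348° = 12° = π/15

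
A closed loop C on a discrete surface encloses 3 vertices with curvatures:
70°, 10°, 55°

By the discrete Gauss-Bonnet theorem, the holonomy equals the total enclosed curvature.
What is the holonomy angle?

Holonomy = total enclosed curvature = 70° + 10° + 55° = 135°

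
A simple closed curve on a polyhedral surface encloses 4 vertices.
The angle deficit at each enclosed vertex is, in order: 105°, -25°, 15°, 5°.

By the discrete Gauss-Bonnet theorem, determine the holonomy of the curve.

Holonomy = total enclosed curvature = 105° + (-25°) + 15° + 5° = 100°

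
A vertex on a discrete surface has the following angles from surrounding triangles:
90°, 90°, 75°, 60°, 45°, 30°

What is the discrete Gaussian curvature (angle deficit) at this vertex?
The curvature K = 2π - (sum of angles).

Sum of angles = 390°. K = 360° - 390° = -30°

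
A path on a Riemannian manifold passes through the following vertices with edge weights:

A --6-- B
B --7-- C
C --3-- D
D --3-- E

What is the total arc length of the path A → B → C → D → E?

Arc length = 6 + 7 + 3 + 3 = 19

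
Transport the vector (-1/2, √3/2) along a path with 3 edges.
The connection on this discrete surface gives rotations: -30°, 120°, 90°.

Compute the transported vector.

Total rotation: (-30°) + 120° + 90° = 180°. Final vector: (0.5000, -0.8660)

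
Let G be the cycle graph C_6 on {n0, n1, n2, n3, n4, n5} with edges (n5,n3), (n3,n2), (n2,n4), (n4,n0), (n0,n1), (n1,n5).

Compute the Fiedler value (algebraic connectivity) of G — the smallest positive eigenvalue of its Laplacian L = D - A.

The cycle graph C_n has Laplacian eigenvalues λ_k = 2 − 2cos(2πk/n), k = 0, 1, …, n−1. Here n = 6:
k=0: 2 − 2cos(0) = 0.0; k=1: 2 − 2cos(π/3) = 1.0; k=2: 2 − 2cos(2π/3) = 3.0; k=3: 2 − 2cos(π) = 4.0; k=4: 2 − 2cos(4π/3) = 3.0; k=5: 2 − 2cos(5π/3) = 1.0.
Laplacian eigenvalues: [0.0, 1.0, 1.0, 3.0, 3.0, 4.0]. Algebraic connectivity (smallest non-zero eigenvalue) = 1.0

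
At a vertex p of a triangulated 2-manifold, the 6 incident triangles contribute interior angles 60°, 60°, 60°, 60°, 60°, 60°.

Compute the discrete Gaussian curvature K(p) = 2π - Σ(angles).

Sum of angles = 360°. K = 360° - 360° = 0°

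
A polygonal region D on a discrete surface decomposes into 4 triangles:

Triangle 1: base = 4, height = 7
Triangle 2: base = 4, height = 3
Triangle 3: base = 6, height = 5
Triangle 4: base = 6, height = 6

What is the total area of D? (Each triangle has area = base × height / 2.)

(1/2)×4×7 + (1/2)×4×3 + (1/2)×6×5 + (1/2)×6×6 = 53.0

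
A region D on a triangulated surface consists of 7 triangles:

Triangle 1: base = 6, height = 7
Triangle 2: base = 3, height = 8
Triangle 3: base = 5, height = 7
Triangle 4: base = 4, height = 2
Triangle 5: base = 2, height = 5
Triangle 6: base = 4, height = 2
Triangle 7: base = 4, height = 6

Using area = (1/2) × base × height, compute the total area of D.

(1/2)×6×7 + (1/2)×3×8 + (1/2)×5×7 + (1/2)×4×2 + (1/2)×2×5 + (1/2)×4×2 + (1/2)×4×6 = 75.5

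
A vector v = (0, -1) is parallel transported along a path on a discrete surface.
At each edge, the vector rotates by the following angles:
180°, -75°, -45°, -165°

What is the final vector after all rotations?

Total rotation: 180° + (-75°) + (-45°) + (-165°) = -105°. Final vector: (-0.9659, 0.2588)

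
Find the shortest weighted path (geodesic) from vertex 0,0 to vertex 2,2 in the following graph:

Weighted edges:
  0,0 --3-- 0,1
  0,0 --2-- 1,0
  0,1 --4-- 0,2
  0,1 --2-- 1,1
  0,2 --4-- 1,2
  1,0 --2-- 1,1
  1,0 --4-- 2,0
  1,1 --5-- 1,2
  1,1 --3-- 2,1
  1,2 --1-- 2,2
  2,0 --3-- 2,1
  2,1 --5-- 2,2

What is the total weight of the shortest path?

Shortest path: 0,0 → 1,0 → 1,1 → 1,2 → 2,2, total weight = 10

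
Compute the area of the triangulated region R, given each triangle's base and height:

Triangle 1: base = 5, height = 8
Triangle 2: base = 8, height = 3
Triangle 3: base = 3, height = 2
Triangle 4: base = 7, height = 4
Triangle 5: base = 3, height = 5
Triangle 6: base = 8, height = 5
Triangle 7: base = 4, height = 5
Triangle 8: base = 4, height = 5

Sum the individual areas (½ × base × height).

(1/2)×5×8 + (1/2)×8×3 + (1/2)×3×2 + (1/2)×7×4 + (1/2)×3×5 + (1/2)×8×5 + (1/2)×4×5 + (1/2)×4×5 = 96.5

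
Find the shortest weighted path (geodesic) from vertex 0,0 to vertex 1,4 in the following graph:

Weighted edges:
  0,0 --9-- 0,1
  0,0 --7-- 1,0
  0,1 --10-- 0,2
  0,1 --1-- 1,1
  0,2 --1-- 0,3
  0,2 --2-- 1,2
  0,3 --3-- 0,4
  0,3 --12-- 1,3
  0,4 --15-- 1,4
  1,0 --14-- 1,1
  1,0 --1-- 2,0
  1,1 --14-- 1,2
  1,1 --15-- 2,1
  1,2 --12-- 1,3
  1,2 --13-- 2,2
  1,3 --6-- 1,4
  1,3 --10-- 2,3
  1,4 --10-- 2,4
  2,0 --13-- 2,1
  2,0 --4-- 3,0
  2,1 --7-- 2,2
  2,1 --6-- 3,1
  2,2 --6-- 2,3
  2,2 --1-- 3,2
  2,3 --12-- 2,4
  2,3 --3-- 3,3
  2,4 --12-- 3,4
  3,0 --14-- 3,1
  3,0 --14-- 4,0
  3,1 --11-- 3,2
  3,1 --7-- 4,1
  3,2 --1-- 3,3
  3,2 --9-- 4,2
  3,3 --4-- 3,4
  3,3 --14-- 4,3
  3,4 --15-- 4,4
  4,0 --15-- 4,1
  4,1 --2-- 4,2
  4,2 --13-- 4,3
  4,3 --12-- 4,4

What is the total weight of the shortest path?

Shortest path: 0,0 → 0,1 → 0,2 → 0,3 → 0,4 → 1,4, total weight = 38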